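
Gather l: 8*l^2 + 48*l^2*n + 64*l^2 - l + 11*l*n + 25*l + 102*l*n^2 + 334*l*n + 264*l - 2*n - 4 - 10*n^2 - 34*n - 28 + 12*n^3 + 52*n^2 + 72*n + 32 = l^2*(48*n + 72) + l*(102*n^2 + 345*n + 288) + 12*n^3 + 42*n^2 + 36*n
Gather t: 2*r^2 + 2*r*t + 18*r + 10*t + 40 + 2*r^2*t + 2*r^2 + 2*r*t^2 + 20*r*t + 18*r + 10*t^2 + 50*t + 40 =4*r^2 + 36*r + t^2*(2*r + 10) + t*(2*r^2 + 22*r + 60) + 80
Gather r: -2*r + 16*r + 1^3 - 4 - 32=14*r - 35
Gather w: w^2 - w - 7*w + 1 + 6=w^2 - 8*w + 7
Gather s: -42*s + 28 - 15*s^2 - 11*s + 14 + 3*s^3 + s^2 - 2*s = 3*s^3 - 14*s^2 - 55*s + 42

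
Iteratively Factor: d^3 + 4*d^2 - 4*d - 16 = (d + 4)*(d^2 - 4) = (d - 2)*(d + 4)*(d + 2)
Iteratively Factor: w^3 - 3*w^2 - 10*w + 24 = (w - 2)*(w^2 - w - 12) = (w - 2)*(w + 3)*(w - 4)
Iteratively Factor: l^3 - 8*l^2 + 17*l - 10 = (l - 2)*(l^2 - 6*l + 5) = (l - 2)*(l - 1)*(l - 5)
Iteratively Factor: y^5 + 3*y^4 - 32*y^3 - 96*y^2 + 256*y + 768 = (y + 3)*(y^4 - 32*y^2 + 256) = (y - 4)*(y + 3)*(y^3 + 4*y^2 - 16*y - 64) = (y - 4)^2*(y + 3)*(y^2 + 8*y + 16) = (y - 4)^2*(y + 3)*(y + 4)*(y + 4)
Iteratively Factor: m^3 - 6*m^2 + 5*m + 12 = (m + 1)*(m^2 - 7*m + 12) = (m - 3)*(m + 1)*(m - 4)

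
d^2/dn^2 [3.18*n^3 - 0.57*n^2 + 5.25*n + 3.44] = 19.08*n - 1.14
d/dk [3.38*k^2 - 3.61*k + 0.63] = 6.76*k - 3.61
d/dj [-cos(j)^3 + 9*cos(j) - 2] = 3*(cos(j)^2 - 3)*sin(j)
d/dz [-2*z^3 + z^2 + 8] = 2*z*(1 - 3*z)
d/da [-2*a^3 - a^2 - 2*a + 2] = -6*a^2 - 2*a - 2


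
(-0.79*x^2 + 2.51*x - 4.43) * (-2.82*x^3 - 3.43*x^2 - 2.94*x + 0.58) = 2.2278*x^5 - 4.3685*x^4 + 6.2059*x^3 + 7.3573*x^2 + 14.48*x - 2.5694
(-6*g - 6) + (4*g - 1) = -2*g - 7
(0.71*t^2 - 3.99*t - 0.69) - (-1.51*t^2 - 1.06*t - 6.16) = 2.22*t^2 - 2.93*t + 5.47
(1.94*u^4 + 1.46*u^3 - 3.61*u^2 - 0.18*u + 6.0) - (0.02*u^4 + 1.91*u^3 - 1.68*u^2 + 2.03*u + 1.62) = 1.92*u^4 - 0.45*u^3 - 1.93*u^2 - 2.21*u + 4.38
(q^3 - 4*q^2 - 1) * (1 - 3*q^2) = -3*q^5 + 12*q^4 + q^3 - q^2 - 1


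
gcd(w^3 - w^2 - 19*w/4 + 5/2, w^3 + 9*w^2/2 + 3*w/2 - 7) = w + 2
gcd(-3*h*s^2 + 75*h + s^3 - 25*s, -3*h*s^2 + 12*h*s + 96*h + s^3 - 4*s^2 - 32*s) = -3*h + s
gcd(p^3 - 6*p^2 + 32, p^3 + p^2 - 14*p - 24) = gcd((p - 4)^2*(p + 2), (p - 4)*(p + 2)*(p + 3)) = p^2 - 2*p - 8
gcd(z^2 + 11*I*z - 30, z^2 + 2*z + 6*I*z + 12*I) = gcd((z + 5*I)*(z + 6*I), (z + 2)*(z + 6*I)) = z + 6*I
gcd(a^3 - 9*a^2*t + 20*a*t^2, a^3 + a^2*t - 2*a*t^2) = a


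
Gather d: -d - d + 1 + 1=2 - 2*d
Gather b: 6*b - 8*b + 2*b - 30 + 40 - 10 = 0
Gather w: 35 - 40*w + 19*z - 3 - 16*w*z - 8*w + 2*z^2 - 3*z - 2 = w*(-16*z - 48) + 2*z^2 + 16*z + 30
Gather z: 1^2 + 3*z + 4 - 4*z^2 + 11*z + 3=-4*z^2 + 14*z + 8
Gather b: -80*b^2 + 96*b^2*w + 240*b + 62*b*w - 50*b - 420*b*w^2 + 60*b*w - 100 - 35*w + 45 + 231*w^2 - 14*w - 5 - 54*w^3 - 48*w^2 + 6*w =b^2*(96*w - 80) + b*(-420*w^2 + 122*w + 190) - 54*w^3 + 183*w^2 - 43*w - 60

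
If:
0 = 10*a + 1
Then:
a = -1/10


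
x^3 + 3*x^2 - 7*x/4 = x*(x - 1/2)*(x + 7/2)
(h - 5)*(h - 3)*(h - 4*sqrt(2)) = h^3 - 8*h^2 - 4*sqrt(2)*h^2 + 15*h + 32*sqrt(2)*h - 60*sqrt(2)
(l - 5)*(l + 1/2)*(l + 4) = l^3 - l^2/2 - 41*l/2 - 10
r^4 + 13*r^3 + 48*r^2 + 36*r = r*(r + 1)*(r + 6)^2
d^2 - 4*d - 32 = (d - 8)*(d + 4)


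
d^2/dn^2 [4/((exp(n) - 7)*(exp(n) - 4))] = (16*exp(3*n) - 132*exp(2*n) + 36*exp(n) + 1232)*exp(n)/(exp(6*n) - 33*exp(5*n) + 447*exp(4*n) - 3179*exp(3*n) + 12516*exp(2*n) - 25872*exp(n) + 21952)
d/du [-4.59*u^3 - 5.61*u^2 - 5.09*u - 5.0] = -13.77*u^2 - 11.22*u - 5.09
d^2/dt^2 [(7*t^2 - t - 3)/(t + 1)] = 10/(t^3 + 3*t^2 + 3*t + 1)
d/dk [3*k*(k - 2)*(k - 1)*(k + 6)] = 12*k^3 + 27*k^2 - 96*k + 36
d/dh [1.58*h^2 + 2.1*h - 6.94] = 3.16*h + 2.1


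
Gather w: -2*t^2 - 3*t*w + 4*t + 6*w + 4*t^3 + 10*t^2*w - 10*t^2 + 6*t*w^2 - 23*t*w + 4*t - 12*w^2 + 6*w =4*t^3 - 12*t^2 + 8*t + w^2*(6*t - 12) + w*(10*t^2 - 26*t + 12)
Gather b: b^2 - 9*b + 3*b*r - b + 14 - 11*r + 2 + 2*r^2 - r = b^2 + b*(3*r - 10) + 2*r^2 - 12*r + 16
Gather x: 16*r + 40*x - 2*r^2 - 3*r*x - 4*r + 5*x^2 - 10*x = -2*r^2 + 12*r + 5*x^2 + x*(30 - 3*r)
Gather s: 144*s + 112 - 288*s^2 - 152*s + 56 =-288*s^2 - 8*s + 168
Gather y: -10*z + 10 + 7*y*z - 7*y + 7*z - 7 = y*(7*z - 7) - 3*z + 3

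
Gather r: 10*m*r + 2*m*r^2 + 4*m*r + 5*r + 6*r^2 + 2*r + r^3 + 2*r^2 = r^3 + r^2*(2*m + 8) + r*(14*m + 7)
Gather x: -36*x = -36*x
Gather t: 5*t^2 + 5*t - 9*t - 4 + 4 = 5*t^2 - 4*t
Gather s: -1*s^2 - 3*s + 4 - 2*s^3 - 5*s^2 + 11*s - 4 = -2*s^3 - 6*s^2 + 8*s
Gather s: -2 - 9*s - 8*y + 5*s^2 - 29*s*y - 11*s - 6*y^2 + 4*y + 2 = 5*s^2 + s*(-29*y - 20) - 6*y^2 - 4*y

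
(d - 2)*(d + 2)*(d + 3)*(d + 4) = d^4 + 7*d^3 + 8*d^2 - 28*d - 48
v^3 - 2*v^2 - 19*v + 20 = (v - 5)*(v - 1)*(v + 4)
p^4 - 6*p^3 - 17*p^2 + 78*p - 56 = (p - 7)*(p - 2)*(p - 1)*(p + 4)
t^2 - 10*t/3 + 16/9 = (t - 8/3)*(t - 2/3)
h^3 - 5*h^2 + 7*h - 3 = (h - 3)*(h - 1)^2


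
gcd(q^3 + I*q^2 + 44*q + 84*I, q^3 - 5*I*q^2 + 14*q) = q^2 - 5*I*q + 14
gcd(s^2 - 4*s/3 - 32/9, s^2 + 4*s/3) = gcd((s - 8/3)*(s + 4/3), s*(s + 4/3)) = s + 4/3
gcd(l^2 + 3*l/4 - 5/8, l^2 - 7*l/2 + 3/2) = l - 1/2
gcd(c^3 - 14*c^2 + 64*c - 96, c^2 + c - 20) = c - 4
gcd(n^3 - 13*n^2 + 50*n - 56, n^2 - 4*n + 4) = n - 2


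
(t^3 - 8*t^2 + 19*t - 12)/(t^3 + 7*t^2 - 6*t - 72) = (t^2 - 5*t + 4)/(t^2 + 10*t + 24)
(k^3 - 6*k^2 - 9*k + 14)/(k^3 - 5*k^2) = (k^3 - 6*k^2 - 9*k + 14)/(k^2*(k - 5))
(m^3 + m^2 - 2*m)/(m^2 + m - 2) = m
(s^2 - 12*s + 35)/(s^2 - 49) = (s - 5)/(s + 7)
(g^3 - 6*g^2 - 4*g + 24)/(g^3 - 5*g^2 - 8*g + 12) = (g - 2)/(g - 1)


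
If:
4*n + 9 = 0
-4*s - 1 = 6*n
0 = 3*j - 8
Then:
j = 8/3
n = -9/4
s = 25/8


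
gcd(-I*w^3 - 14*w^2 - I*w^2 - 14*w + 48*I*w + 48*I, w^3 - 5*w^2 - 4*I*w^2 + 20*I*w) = 1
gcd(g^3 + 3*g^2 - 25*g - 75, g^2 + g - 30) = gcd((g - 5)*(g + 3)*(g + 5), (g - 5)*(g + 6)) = g - 5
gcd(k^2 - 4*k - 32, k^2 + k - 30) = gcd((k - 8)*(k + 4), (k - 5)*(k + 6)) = 1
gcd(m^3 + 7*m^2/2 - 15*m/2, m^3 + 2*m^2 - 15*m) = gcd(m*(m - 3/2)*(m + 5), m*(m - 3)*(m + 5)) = m^2 + 5*m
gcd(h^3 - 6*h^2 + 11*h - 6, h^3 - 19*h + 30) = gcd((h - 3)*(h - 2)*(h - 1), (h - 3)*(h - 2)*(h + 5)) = h^2 - 5*h + 6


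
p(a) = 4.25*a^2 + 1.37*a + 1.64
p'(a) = 8.5*a + 1.37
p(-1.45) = 8.59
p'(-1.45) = -10.96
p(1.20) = 9.40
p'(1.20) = 11.57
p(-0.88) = 3.73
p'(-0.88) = -6.11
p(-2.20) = 19.20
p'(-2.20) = -17.33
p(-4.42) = 78.61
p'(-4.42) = -36.20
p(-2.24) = 19.90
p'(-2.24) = -17.67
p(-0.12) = 1.54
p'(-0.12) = 0.35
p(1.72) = 16.57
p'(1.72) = 15.99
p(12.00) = 630.08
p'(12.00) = 103.37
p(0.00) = 1.64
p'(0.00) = 1.37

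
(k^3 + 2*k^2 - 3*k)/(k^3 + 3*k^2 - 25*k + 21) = k*(k + 3)/(k^2 + 4*k - 21)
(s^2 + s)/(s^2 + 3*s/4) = 4*(s + 1)/(4*s + 3)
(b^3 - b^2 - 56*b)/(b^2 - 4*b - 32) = b*(b + 7)/(b + 4)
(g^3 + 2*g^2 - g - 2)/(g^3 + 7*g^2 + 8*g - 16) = (g^2 + 3*g + 2)/(g^2 + 8*g + 16)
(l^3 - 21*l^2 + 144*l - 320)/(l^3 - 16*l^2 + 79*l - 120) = (l - 8)/(l - 3)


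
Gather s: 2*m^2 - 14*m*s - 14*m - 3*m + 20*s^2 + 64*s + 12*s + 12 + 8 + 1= 2*m^2 - 17*m + 20*s^2 + s*(76 - 14*m) + 21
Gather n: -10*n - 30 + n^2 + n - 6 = n^2 - 9*n - 36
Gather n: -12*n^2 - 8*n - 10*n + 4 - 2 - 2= -12*n^2 - 18*n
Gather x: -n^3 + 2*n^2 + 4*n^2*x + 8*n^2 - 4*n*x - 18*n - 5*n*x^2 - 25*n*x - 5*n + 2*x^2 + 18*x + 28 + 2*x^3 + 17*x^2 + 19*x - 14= -n^3 + 10*n^2 - 23*n + 2*x^3 + x^2*(19 - 5*n) + x*(4*n^2 - 29*n + 37) + 14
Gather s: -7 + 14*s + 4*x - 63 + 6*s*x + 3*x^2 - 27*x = s*(6*x + 14) + 3*x^2 - 23*x - 70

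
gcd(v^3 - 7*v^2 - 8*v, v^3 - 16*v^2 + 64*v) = v^2 - 8*v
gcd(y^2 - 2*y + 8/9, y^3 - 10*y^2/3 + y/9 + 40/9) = 1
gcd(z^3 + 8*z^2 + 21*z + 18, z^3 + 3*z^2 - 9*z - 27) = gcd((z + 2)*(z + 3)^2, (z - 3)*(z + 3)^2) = z^2 + 6*z + 9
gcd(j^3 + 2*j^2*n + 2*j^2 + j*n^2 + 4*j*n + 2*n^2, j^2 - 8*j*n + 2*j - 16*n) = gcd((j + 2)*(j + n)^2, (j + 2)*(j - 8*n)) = j + 2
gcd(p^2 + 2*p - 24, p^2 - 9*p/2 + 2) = p - 4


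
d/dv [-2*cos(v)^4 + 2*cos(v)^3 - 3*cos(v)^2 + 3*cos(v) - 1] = (8*cos(v)^3 - 6*cos(v)^2 + 6*cos(v) - 3)*sin(v)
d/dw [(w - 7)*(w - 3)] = 2*w - 10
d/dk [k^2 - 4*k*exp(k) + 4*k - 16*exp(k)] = -4*k*exp(k) + 2*k - 20*exp(k) + 4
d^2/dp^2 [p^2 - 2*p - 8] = 2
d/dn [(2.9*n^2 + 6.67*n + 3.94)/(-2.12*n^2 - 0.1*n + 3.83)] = (13.8504*n^2 + 38.9196*n + 25.9401)/(4.4944*n^4 + 0.424*n^3 - 16.2292*n^2 - 0.766*n + 14.6689)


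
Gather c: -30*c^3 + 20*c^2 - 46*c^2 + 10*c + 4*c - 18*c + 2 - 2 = -30*c^3 - 26*c^2 - 4*c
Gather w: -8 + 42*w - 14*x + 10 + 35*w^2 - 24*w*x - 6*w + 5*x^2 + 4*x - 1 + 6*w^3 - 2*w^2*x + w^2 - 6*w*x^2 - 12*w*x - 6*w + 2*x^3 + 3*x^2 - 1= 6*w^3 + w^2*(36 - 2*x) + w*(-6*x^2 - 36*x + 30) + 2*x^3 + 8*x^2 - 10*x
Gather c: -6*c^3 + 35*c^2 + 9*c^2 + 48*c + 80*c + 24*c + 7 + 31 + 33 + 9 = -6*c^3 + 44*c^2 + 152*c + 80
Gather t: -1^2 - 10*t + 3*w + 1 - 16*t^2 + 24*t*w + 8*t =-16*t^2 + t*(24*w - 2) + 3*w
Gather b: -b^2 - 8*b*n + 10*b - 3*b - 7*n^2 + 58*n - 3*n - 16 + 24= -b^2 + b*(7 - 8*n) - 7*n^2 + 55*n + 8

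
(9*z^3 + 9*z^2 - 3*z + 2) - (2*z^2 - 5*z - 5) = 9*z^3 + 7*z^2 + 2*z + 7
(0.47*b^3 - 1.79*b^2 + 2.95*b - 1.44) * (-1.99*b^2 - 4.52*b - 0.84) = -0.9353*b^5 + 1.4377*b^4 + 1.8255*b^3 - 8.9648*b^2 + 4.0308*b + 1.2096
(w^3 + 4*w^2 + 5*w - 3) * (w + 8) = w^4 + 12*w^3 + 37*w^2 + 37*w - 24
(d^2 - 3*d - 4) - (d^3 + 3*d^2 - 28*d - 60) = -d^3 - 2*d^2 + 25*d + 56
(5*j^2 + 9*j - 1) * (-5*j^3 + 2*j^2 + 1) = -25*j^5 - 35*j^4 + 23*j^3 + 3*j^2 + 9*j - 1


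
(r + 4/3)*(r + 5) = r^2 + 19*r/3 + 20/3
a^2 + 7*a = a*(a + 7)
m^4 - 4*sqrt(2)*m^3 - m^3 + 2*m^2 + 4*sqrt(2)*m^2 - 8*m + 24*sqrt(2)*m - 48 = (m - 3)*(m + 2)*(m - 2*sqrt(2))^2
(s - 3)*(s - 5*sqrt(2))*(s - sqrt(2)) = s^3 - 6*sqrt(2)*s^2 - 3*s^2 + 10*s + 18*sqrt(2)*s - 30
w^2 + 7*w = w*(w + 7)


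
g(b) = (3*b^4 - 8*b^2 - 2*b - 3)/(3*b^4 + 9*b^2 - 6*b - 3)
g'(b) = (-12*b^3 - 18*b + 6)*(3*b^4 - 8*b^2 - 2*b - 3)/(3*b^4 + 9*b^2 - 6*b - 3)^2 + (12*b^3 - 16*b - 2)/(3*b^4 + 9*b^2 - 6*b - 3) = 2*(17*b^5 - 6*b^4 + 11*b^2 + 17*b - 2)/(3*(b^8 + 6*b^6 - 4*b^5 + 7*b^4 - 12*b^3 - 2*b^2 + 4*b + 1))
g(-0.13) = 1.39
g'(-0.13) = -5.65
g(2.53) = 0.39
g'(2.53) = 0.37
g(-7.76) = 0.91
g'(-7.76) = -0.02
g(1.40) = -0.56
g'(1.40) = 2.12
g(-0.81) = -0.59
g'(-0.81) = -1.25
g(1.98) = 0.12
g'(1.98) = 0.68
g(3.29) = 0.60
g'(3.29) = 0.20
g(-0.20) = 2.03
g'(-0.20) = -14.49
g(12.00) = 0.96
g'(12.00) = 0.01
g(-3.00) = 0.51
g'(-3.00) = -0.24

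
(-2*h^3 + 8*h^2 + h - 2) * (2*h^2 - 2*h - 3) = -4*h^5 + 20*h^4 - 8*h^3 - 30*h^2 + h + 6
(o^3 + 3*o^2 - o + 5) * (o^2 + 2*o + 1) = o^5 + 5*o^4 + 6*o^3 + 6*o^2 + 9*o + 5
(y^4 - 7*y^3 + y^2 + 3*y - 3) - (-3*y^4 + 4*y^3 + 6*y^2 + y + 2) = 4*y^4 - 11*y^3 - 5*y^2 + 2*y - 5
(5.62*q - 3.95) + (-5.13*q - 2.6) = 0.49*q - 6.55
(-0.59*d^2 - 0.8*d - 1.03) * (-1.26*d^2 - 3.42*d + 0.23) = 0.7434*d^4 + 3.0258*d^3 + 3.8981*d^2 + 3.3386*d - 0.2369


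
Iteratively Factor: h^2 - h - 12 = (h - 4)*(h + 3)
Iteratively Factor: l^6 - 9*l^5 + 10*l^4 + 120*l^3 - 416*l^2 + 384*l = (l - 2)*(l^5 - 7*l^4 - 4*l^3 + 112*l^2 - 192*l) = (l - 2)*(l + 4)*(l^4 - 11*l^3 + 40*l^2 - 48*l) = (l - 4)*(l - 2)*(l + 4)*(l^3 - 7*l^2 + 12*l) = l*(l - 4)*(l - 2)*(l + 4)*(l^2 - 7*l + 12) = l*(l - 4)*(l - 3)*(l - 2)*(l + 4)*(l - 4)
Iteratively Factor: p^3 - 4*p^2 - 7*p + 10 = (p - 1)*(p^2 - 3*p - 10) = (p - 1)*(p + 2)*(p - 5)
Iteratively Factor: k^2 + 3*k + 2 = (k + 2)*(k + 1)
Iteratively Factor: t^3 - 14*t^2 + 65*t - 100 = (t - 5)*(t^2 - 9*t + 20) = (t - 5)*(t - 4)*(t - 5)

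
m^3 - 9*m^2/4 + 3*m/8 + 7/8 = (m - 7/4)*(m - 1)*(m + 1/2)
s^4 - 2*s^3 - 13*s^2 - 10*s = s*(s - 5)*(s + 1)*(s + 2)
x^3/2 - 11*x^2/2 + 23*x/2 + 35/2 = (x/2 + 1/2)*(x - 7)*(x - 5)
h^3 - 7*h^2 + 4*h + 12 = (h - 6)*(h - 2)*(h + 1)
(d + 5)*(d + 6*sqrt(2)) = d^2 + 5*d + 6*sqrt(2)*d + 30*sqrt(2)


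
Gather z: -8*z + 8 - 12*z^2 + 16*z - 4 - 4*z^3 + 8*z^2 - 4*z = -4*z^3 - 4*z^2 + 4*z + 4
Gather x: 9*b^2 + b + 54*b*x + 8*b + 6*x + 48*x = 9*b^2 + 9*b + x*(54*b + 54)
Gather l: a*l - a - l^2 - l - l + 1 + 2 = -a - l^2 + l*(a - 2) + 3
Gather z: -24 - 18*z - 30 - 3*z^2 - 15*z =-3*z^2 - 33*z - 54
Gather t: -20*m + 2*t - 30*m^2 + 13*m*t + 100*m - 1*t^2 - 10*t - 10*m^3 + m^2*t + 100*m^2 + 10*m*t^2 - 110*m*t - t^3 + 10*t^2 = -10*m^3 + 70*m^2 + 80*m - t^3 + t^2*(10*m + 9) + t*(m^2 - 97*m - 8)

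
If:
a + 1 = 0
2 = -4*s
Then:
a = -1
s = -1/2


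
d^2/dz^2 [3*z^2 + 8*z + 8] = 6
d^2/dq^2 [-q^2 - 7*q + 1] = -2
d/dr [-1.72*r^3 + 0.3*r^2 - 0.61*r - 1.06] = -5.16*r^2 + 0.6*r - 0.61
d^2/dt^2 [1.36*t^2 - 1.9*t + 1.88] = 2.72000000000000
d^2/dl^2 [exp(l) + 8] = exp(l)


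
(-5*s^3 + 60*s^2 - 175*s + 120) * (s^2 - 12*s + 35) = -5*s^5 + 120*s^4 - 1070*s^3 + 4320*s^2 - 7565*s + 4200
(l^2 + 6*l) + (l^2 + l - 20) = 2*l^2 + 7*l - 20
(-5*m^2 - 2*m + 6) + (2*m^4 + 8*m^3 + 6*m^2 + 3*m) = 2*m^4 + 8*m^3 + m^2 + m + 6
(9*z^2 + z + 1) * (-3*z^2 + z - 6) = -27*z^4 + 6*z^3 - 56*z^2 - 5*z - 6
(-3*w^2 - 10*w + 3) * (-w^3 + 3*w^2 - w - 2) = 3*w^5 + w^4 - 30*w^3 + 25*w^2 + 17*w - 6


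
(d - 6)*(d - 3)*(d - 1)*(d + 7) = d^4 - 3*d^3 - 43*d^2 + 171*d - 126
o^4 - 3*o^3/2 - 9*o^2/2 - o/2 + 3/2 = (o - 3)*(o - 1/2)*(o + 1)^2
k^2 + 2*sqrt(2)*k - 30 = (k - 3*sqrt(2))*(k + 5*sqrt(2))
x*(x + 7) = x^2 + 7*x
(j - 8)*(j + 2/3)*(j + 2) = j^3 - 16*j^2/3 - 20*j - 32/3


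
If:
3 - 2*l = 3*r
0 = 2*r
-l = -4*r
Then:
No Solution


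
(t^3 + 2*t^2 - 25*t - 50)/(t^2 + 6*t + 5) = (t^2 - 3*t - 10)/(t + 1)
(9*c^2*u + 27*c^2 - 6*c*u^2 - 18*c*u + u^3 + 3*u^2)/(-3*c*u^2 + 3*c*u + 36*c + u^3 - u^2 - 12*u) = (-3*c + u)/(u - 4)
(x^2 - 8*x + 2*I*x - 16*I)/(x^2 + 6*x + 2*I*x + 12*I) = (x - 8)/(x + 6)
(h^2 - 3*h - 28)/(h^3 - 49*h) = (h + 4)/(h*(h + 7))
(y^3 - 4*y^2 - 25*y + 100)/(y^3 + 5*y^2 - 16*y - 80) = (y - 5)/(y + 4)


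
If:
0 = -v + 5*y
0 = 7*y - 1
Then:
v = 5/7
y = 1/7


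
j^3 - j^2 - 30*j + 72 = (j - 4)*(j - 3)*(j + 6)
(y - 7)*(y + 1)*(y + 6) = y^3 - 43*y - 42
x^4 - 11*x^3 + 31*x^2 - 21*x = x*(x - 7)*(x - 3)*(x - 1)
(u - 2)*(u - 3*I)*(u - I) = u^3 - 2*u^2 - 4*I*u^2 - 3*u + 8*I*u + 6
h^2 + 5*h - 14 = (h - 2)*(h + 7)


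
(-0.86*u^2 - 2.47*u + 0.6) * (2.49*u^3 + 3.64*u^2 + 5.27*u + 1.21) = -2.1414*u^5 - 9.2807*u^4 - 12.029*u^3 - 11.8735*u^2 + 0.173299999999999*u + 0.726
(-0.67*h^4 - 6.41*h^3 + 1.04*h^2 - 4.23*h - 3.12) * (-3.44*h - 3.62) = 2.3048*h^5 + 24.4758*h^4 + 19.6266*h^3 + 10.7864*h^2 + 26.0454*h + 11.2944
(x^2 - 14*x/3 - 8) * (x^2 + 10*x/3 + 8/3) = x^4 - 4*x^3/3 - 188*x^2/9 - 352*x/9 - 64/3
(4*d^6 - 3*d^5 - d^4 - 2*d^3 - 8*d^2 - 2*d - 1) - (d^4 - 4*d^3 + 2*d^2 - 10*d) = 4*d^6 - 3*d^5 - 2*d^4 + 2*d^3 - 10*d^2 + 8*d - 1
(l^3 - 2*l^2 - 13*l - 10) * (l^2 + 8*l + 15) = l^5 + 6*l^4 - 14*l^3 - 144*l^2 - 275*l - 150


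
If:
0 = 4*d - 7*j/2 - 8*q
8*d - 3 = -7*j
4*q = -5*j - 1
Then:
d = 67/48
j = -7/6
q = 29/24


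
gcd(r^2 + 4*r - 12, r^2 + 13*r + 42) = r + 6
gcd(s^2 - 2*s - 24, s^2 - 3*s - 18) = s - 6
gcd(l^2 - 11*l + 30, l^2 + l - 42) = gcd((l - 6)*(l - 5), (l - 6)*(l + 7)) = l - 6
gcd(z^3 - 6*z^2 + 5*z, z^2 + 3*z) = z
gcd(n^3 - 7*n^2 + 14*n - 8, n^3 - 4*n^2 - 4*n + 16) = n^2 - 6*n + 8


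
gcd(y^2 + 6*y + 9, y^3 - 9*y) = y + 3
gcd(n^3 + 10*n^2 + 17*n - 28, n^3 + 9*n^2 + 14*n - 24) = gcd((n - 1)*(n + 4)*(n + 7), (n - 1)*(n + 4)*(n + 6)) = n^2 + 3*n - 4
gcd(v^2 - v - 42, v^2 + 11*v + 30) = v + 6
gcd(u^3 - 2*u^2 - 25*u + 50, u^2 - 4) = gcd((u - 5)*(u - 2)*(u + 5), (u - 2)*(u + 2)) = u - 2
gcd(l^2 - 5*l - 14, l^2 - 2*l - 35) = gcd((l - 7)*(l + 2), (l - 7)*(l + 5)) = l - 7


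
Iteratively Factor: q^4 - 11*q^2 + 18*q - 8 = (q - 1)*(q^3 + q^2 - 10*q + 8) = (q - 1)*(q + 4)*(q^2 - 3*q + 2) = (q - 1)^2*(q + 4)*(q - 2)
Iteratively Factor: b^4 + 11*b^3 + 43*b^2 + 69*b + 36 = (b + 3)*(b^3 + 8*b^2 + 19*b + 12) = (b + 3)^2*(b^2 + 5*b + 4) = (b + 1)*(b + 3)^2*(b + 4)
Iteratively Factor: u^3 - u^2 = (u)*(u^2 - u) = u*(u - 1)*(u)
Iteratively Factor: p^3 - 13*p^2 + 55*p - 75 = (p - 5)*(p^2 - 8*p + 15) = (p - 5)*(p - 3)*(p - 5)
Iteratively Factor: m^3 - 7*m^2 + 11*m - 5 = (m - 1)*(m^2 - 6*m + 5) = (m - 5)*(m - 1)*(m - 1)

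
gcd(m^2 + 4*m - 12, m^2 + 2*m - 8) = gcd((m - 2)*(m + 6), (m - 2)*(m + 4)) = m - 2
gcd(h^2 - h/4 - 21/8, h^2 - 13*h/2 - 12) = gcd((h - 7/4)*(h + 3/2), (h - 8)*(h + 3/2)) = h + 3/2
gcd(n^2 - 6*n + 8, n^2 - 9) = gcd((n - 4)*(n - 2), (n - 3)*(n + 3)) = 1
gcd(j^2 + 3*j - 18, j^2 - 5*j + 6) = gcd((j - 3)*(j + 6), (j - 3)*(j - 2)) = j - 3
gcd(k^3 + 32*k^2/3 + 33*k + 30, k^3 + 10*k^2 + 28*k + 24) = k + 6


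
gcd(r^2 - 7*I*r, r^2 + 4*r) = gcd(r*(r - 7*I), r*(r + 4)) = r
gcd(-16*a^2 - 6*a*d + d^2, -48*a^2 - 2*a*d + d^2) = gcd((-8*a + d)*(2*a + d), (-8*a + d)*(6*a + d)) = 8*a - d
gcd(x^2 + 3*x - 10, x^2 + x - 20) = x + 5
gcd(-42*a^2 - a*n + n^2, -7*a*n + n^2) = 7*a - n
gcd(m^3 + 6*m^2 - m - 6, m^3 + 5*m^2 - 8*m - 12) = m^2 + 7*m + 6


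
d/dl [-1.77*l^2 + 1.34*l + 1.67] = 1.34 - 3.54*l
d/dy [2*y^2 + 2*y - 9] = 4*y + 2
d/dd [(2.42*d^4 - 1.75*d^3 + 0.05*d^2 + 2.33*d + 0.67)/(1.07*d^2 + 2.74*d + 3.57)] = (5.1788*d^5 + 18.0199*d^4 + 24.9676*d^3 - 21.0986*d^2 - 1.0768*d + 6.4823)/(1.1449*d^4 + 5.8636*d^3 + 15.1474*d^2 + 19.5636*d + 12.7449)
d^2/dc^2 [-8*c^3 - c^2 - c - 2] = -48*c - 2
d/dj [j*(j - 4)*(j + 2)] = 3*j^2 - 4*j - 8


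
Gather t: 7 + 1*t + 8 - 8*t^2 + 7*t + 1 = -8*t^2 + 8*t + 16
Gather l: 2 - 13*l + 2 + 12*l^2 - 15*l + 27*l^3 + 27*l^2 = 27*l^3 + 39*l^2 - 28*l + 4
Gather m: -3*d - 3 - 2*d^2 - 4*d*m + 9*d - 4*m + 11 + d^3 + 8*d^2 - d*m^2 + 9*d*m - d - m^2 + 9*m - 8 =d^3 + 6*d^2 + 5*d + m^2*(-d - 1) + m*(5*d + 5)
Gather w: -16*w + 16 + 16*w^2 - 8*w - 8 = 16*w^2 - 24*w + 8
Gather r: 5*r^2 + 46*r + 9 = 5*r^2 + 46*r + 9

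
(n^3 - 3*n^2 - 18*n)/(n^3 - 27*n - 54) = n/(n + 3)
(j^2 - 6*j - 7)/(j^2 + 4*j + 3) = (j - 7)/(j + 3)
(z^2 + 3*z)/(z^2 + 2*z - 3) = z/(z - 1)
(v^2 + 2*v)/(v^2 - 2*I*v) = (v + 2)/(v - 2*I)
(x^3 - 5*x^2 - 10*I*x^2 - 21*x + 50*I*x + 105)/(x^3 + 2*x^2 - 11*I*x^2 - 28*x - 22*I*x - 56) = (x^2 + x*(-5 - 3*I) + 15*I)/(x^2 + x*(2 - 4*I) - 8*I)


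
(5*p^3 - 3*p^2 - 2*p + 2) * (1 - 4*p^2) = -20*p^5 + 12*p^4 + 13*p^3 - 11*p^2 - 2*p + 2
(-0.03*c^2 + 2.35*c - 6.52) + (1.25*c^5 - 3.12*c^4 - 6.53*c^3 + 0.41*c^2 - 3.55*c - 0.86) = 1.25*c^5 - 3.12*c^4 - 6.53*c^3 + 0.38*c^2 - 1.2*c - 7.38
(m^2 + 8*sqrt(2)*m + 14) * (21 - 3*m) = -3*m^3 - 24*sqrt(2)*m^2 + 21*m^2 - 42*m + 168*sqrt(2)*m + 294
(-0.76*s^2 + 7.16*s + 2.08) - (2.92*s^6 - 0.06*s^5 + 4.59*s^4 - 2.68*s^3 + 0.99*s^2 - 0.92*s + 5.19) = -2.92*s^6 + 0.06*s^5 - 4.59*s^4 + 2.68*s^3 - 1.75*s^2 + 8.08*s - 3.11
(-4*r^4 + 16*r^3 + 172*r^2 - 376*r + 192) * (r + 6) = -4*r^5 - 8*r^4 + 268*r^3 + 656*r^2 - 2064*r + 1152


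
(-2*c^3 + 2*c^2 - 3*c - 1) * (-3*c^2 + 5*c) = 6*c^5 - 16*c^4 + 19*c^3 - 12*c^2 - 5*c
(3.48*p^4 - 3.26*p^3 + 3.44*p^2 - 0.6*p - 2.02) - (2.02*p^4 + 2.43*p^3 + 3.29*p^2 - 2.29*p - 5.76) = 1.46*p^4 - 5.69*p^3 + 0.15*p^2 + 1.69*p + 3.74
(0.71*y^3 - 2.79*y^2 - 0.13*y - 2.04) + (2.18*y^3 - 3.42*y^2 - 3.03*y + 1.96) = 2.89*y^3 - 6.21*y^2 - 3.16*y - 0.0800000000000001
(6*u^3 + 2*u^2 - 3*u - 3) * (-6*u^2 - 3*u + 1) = -36*u^5 - 30*u^4 + 18*u^3 + 29*u^2 + 6*u - 3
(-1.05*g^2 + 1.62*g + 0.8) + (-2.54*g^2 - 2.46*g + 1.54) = -3.59*g^2 - 0.84*g + 2.34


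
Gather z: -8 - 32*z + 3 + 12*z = -20*z - 5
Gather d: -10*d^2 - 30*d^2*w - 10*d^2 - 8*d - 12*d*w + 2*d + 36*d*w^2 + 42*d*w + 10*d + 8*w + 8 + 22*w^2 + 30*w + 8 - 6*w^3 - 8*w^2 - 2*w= d^2*(-30*w - 20) + d*(36*w^2 + 30*w + 4) - 6*w^3 + 14*w^2 + 36*w + 16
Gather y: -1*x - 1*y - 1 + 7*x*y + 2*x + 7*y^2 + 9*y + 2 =x + 7*y^2 + y*(7*x + 8) + 1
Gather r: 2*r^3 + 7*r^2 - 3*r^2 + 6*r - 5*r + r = 2*r^3 + 4*r^2 + 2*r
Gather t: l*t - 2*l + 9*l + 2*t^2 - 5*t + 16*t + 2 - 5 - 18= 7*l + 2*t^2 + t*(l + 11) - 21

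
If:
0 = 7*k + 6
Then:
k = -6/7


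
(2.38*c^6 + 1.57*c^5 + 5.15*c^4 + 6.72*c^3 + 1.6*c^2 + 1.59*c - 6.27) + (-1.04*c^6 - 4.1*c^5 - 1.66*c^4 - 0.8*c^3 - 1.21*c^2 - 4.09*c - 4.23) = 1.34*c^6 - 2.53*c^5 + 3.49*c^4 + 5.92*c^3 + 0.39*c^2 - 2.5*c - 10.5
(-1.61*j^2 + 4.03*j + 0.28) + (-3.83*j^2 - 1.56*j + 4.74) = -5.44*j^2 + 2.47*j + 5.02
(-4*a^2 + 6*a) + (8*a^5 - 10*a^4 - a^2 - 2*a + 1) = 8*a^5 - 10*a^4 - 5*a^2 + 4*a + 1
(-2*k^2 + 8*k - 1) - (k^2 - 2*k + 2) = -3*k^2 + 10*k - 3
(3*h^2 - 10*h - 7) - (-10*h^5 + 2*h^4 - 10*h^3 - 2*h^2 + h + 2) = 10*h^5 - 2*h^4 + 10*h^3 + 5*h^2 - 11*h - 9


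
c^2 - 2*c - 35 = (c - 7)*(c + 5)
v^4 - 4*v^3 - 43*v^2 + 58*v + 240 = (v - 8)*(v - 3)*(v + 2)*(v + 5)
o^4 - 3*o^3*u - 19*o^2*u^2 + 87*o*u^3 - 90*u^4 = (o - 3*u)^2*(o - 2*u)*(o + 5*u)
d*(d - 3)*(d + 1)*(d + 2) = d^4 - 7*d^2 - 6*d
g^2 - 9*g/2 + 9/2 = (g - 3)*(g - 3/2)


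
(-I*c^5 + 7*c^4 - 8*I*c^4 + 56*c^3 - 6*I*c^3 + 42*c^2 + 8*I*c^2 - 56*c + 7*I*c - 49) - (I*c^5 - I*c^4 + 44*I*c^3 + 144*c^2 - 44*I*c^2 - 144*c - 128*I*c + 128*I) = -2*I*c^5 + 7*c^4 - 7*I*c^4 + 56*c^3 - 50*I*c^3 - 102*c^2 + 52*I*c^2 + 88*c + 135*I*c - 49 - 128*I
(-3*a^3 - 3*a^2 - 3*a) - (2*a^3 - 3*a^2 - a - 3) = -5*a^3 - 2*a + 3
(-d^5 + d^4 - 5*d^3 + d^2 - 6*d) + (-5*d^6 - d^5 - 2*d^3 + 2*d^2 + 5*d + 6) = -5*d^6 - 2*d^5 + d^4 - 7*d^3 + 3*d^2 - d + 6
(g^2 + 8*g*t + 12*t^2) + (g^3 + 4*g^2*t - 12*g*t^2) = g^3 + 4*g^2*t + g^2 - 12*g*t^2 + 8*g*t + 12*t^2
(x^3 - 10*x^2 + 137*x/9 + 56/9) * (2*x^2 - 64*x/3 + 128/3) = 2*x^5 - 124*x^4/3 + 2578*x^3/9 - 19952*x^2/27 + 13952*x/27 + 7168/27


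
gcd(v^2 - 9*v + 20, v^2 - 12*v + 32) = v - 4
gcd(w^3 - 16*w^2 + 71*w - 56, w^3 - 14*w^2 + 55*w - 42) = w^2 - 8*w + 7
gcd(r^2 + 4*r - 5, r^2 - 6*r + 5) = r - 1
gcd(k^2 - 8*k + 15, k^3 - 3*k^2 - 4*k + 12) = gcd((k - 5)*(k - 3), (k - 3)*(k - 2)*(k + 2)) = k - 3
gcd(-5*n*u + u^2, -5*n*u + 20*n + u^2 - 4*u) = -5*n + u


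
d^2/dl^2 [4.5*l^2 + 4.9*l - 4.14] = 9.00000000000000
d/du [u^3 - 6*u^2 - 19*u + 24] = 3*u^2 - 12*u - 19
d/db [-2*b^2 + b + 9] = 1 - 4*b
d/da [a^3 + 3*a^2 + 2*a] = 3*a^2 + 6*a + 2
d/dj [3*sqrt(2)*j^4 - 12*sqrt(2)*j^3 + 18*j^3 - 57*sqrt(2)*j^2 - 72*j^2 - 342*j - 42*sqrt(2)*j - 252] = 12*sqrt(2)*j^3 - 36*sqrt(2)*j^2 + 54*j^2 - 114*sqrt(2)*j - 144*j - 342 - 42*sqrt(2)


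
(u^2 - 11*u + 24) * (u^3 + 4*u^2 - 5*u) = u^5 - 7*u^4 - 25*u^3 + 151*u^2 - 120*u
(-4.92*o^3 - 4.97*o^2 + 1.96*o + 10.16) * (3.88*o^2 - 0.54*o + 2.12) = -19.0896*o^5 - 16.6268*o^4 - 0.1418*o^3 + 27.826*o^2 - 1.3312*o + 21.5392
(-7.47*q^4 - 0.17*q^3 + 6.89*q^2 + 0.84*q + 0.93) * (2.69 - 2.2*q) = 16.434*q^5 - 19.7203*q^4 - 15.6153*q^3 + 16.6861*q^2 + 0.2136*q + 2.5017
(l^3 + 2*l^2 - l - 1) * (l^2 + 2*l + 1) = l^5 + 4*l^4 + 4*l^3 - l^2 - 3*l - 1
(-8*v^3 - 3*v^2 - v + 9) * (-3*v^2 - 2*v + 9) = 24*v^5 + 25*v^4 - 63*v^3 - 52*v^2 - 27*v + 81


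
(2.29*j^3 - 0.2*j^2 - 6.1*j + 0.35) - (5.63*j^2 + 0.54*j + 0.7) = 2.29*j^3 - 5.83*j^2 - 6.64*j - 0.35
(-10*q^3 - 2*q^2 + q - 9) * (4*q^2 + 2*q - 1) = -40*q^5 - 28*q^4 + 10*q^3 - 32*q^2 - 19*q + 9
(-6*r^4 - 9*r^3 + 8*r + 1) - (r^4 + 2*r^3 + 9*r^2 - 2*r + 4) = -7*r^4 - 11*r^3 - 9*r^2 + 10*r - 3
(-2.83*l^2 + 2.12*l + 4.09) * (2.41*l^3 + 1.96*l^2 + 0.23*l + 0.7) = -6.8203*l^5 - 0.4376*l^4 + 13.3612*l^3 + 6.523*l^2 + 2.4247*l + 2.863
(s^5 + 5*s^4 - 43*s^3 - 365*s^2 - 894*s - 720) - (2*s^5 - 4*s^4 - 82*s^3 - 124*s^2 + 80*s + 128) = -s^5 + 9*s^4 + 39*s^3 - 241*s^2 - 974*s - 848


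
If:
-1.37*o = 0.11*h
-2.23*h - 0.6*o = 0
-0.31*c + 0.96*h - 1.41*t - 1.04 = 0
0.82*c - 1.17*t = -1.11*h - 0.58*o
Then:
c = -0.80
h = 0.00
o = 0.00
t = -0.56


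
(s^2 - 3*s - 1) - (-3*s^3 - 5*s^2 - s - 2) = 3*s^3 + 6*s^2 - 2*s + 1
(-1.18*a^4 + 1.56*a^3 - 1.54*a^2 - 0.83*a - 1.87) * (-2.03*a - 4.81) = 2.3954*a^5 + 2.509*a^4 - 4.3774*a^3 + 9.0923*a^2 + 7.7884*a + 8.9947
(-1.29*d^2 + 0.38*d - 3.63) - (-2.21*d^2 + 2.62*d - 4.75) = 0.92*d^2 - 2.24*d + 1.12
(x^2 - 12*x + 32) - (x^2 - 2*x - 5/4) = 133/4 - 10*x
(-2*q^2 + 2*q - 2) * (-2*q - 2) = 4*q^3 + 4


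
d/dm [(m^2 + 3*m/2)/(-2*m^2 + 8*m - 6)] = (11*m^2 - 12*m - 9)/(4*(m^4 - 8*m^3 + 22*m^2 - 24*m + 9))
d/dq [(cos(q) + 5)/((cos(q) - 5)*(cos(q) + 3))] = (cos(q)^2 + 10*cos(q) + 5)*sin(q)/((cos(q) - 5)^2*(cos(q) + 3)^2)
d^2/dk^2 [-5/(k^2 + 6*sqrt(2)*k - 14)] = 10*(k^2 + 6*sqrt(2)*k - 4*(k + 3*sqrt(2))^2 - 14)/(k^2 + 6*sqrt(2)*k - 14)^3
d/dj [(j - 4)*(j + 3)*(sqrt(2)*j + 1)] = 3*sqrt(2)*j^2 - 2*sqrt(2)*j + 2*j - 12*sqrt(2) - 1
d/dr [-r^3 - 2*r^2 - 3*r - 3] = -3*r^2 - 4*r - 3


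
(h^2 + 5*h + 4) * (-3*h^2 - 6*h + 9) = -3*h^4 - 21*h^3 - 33*h^2 + 21*h + 36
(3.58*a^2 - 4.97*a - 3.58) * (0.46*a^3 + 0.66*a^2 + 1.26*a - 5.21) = 1.6468*a^5 + 0.0766*a^4 - 0.4162*a^3 - 27.2768*a^2 + 21.3829*a + 18.6518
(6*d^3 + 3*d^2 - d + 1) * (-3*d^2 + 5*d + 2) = -18*d^5 + 21*d^4 + 30*d^3 - 2*d^2 + 3*d + 2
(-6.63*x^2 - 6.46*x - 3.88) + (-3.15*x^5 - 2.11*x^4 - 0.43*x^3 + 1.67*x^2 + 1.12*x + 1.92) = -3.15*x^5 - 2.11*x^4 - 0.43*x^3 - 4.96*x^2 - 5.34*x - 1.96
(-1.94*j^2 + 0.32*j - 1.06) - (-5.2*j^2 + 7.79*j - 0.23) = 3.26*j^2 - 7.47*j - 0.83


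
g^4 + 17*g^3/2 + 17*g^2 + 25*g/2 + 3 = (g + 1/2)*(g + 1)^2*(g + 6)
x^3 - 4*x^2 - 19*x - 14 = (x - 7)*(x + 1)*(x + 2)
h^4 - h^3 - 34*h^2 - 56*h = h*(h - 7)*(h + 2)*(h + 4)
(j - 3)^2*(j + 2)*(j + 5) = j^4 + j^3 - 23*j^2 + 3*j + 90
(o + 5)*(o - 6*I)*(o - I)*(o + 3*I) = o^4 + 5*o^3 - 4*I*o^3 + 15*o^2 - 20*I*o^2 + 75*o - 18*I*o - 90*I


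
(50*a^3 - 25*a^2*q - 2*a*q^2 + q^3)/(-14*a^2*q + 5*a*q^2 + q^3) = (-25*a^2 + q^2)/(q*(7*a + q))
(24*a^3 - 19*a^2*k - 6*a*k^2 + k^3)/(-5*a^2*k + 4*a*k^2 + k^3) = (-24*a^2 - 5*a*k + k^2)/(k*(5*a + k))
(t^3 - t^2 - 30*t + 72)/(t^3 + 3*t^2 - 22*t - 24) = (t - 3)/(t + 1)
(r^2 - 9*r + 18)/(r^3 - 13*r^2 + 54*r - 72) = 1/(r - 4)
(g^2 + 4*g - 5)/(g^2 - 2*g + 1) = (g + 5)/(g - 1)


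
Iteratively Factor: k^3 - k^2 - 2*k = (k - 2)*(k^2 + k) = k*(k - 2)*(k + 1)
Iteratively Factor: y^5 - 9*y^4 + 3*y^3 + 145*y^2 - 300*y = (y + 4)*(y^4 - 13*y^3 + 55*y^2 - 75*y) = (y - 5)*(y + 4)*(y^3 - 8*y^2 + 15*y) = y*(y - 5)*(y + 4)*(y^2 - 8*y + 15) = y*(y - 5)*(y - 3)*(y + 4)*(y - 5)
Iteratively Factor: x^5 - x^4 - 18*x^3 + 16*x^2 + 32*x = (x - 4)*(x^4 + 3*x^3 - 6*x^2 - 8*x) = (x - 4)*(x - 2)*(x^3 + 5*x^2 + 4*x) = x*(x - 4)*(x - 2)*(x^2 + 5*x + 4) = x*(x - 4)*(x - 2)*(x + 4)*(x + 1)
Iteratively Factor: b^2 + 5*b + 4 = (b + 1)*(b + 4)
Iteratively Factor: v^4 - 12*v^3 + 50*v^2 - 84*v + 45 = (v - 5)*(v^3 - 7*v^2 + 15*v - 9) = (v - 5)*(v - 3)*(v^2 - 4*v + 3) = (v - 5)*(v - 3)*(v - 1)*(v - 3)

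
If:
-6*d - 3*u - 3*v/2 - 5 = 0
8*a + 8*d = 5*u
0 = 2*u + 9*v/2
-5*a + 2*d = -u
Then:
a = -135/349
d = -255/698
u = -420/349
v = 560/1047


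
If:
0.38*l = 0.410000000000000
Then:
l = 1.08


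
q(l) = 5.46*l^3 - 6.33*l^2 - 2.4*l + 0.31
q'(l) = 16.38*l^2 - 12.66*l - 2.4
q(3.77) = 193.86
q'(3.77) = 182.68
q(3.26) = 114.38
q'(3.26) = 130.41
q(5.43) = 674.80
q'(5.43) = 411.82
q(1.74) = 5.73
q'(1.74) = 25.16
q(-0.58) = -1.49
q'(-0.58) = 10.45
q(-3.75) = -367.64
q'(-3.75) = 275.42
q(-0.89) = -6.42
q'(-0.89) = 21.84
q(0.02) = 0.26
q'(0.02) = -2.65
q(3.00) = 83.56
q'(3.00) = 107.04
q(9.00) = 3446.32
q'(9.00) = 1210.44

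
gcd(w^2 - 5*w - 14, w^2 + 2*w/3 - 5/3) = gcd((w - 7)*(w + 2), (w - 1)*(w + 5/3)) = 1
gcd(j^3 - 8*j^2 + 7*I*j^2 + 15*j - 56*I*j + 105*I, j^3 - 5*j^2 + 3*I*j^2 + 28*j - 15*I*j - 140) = j^2 + j*(-5 + 7*I) - 35*I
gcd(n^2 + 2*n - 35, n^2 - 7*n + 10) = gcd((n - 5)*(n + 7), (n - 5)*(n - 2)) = n - 5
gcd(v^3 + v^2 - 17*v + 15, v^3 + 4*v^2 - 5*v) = v^2 + 4*v - 5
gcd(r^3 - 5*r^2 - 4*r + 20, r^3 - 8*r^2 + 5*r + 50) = r^2 - 3*r - 10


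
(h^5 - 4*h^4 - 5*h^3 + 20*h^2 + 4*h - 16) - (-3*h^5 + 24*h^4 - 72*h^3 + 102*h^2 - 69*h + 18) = 4*h^5 - 28*h^4 + 67*h^3 - 82*h^2 + 73*h - 34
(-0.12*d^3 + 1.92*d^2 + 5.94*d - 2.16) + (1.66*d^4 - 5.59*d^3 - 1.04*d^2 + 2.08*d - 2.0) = 1.66*d^4 - 5.71*d^3 + 0.88*d^2 + 8.02*d - 4.16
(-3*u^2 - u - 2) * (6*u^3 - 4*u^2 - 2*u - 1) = -18*u^5 + 6*u^4 - 2*u^3 + 13*u^2 + 5*u + 2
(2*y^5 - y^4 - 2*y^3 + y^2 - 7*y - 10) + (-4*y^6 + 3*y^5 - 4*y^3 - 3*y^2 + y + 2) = -4*y^6 + 5*y^5 - y^4 - 6*y^3 - 2*y^2 - 6*y - 8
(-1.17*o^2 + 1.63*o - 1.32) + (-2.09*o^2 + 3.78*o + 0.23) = -3.26*o^2 + 5.41*o - 1.09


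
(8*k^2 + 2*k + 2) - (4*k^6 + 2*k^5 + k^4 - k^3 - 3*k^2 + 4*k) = -4*k^6 - 2*k^5 - k^4 + k^3 + 11*k^2 - 2*k + 2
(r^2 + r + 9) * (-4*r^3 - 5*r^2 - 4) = -4*r^5 - 9*r^4 - 41*r^3 - 49*r^2 - 4*r - 36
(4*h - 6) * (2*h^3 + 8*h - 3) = 8*h^4 - 12*h^3 + 32*h^2 - 60*h + 18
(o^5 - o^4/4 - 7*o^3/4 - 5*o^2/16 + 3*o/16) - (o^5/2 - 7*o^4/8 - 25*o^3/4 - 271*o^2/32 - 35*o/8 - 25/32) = o^5/2 + 5*o^4/8 + 9*o^3/2 + 261*o^2/32 + 73*o/16 + 25/32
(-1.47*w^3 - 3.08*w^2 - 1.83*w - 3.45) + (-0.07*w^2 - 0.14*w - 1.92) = -1.47*w^3 - 3.15*w^2 - 1.97*w - 5.37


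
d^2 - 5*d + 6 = (d - 3)*(d - 2)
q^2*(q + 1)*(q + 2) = q^4 + 3*q^3 + 2*q^2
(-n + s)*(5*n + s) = -5*n^2 + 4*n*s + s^2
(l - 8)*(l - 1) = l^2 - 9*l + 8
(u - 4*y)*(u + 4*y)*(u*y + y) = u^3*y + u^2*y - 16*u*y^3 - 16*y^3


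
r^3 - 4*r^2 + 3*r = r*(r - 3)*(r - 1)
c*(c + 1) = c^2 + c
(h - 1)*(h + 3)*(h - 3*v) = h^3 - 3*h^2*v + 2*h^2 - 6*h*v - 3*h + 9*v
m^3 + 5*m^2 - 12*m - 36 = (m - 3)*(m + 2)*(m + 6)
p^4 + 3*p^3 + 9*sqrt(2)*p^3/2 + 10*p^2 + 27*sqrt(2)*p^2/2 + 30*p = p*(p + 3)*(p + 2*sqrt(2))*(p + 5*sqrt(2)/2)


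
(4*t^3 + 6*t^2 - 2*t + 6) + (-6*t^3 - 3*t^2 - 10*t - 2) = -2*t^3 + 3*t^2 - 12*t + 4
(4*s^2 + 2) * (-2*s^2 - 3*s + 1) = -8*s^4 - 12*s^3 - 6*s + 2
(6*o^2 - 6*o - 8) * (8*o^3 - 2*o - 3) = 48*o^5 - 48*o^4 - 76*o^3 - 6*o^2 + 34*o + 24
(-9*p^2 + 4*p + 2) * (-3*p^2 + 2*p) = 27*p^4 - 30*p^3 + 2*p^2 + 4*p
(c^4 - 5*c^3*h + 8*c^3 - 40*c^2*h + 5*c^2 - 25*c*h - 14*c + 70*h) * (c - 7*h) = c^5 - 12*c^4*h + 8*c^4 + 35*c^3*h^2 - 96*c^3*h + 5*c^3 + 280*c^2*h^2 - 60*c^2*h - 14*c^2 + 175*c*h^2 + 168*c*h - 490*h^2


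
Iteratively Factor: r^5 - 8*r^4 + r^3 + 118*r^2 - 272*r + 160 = (r - 2)*(r^4 - 6*r^3 - 11*r^2 + 96*r - 80) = (r - 5)*(r - 2)*(r^3 - r^2 - 16*r + 16) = (r - 5)*(r - 2)*(r + 4)*(r^2 - 5*r + 4) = (r - 5)*(r - 4)*(r - 2)*(r + 4)*(r - 1)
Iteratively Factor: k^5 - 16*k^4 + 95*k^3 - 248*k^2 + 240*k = (k - 4)*(k^4 - 12*k^3 + 47*k^2 - 60*k) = (k - 5)*(k - 4)*(k^3 - 7*k^2 + 12*k) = (k - 5)*(k - 4)^2*(k^2 - 3*k) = (k - 5)*(k - 4)^2*(k - 3)*(k)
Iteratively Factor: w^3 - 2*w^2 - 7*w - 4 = (w - 4)*(w^2 + 2*w + 1) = (w - 4)*(w + 1)*(w + 1)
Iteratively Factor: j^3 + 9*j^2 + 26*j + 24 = (j + 3)*(j^2 + 6*j + 8) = (j + 3)*(j + 4)*(j + 2)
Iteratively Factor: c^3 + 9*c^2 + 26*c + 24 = (c + 2)*(c^2 + 7*c + 12) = (c + 2)*(c + 4)*(c + 3)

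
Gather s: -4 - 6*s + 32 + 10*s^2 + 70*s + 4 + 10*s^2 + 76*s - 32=20*s^2 + 140*s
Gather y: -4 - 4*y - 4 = -4*y - 8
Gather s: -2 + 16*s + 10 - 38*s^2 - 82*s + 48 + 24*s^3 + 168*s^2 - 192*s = 24*s^3 + 130*s^2 - 258*s + 56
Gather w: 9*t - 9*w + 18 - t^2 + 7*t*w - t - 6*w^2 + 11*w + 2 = -t^2 + 8*t - 6*w^2 + w*(7*t + 2) + 20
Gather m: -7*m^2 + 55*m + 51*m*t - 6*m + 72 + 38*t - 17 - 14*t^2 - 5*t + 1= -7*m^2 + m*(51*t + 49) - 14*t^2 + 33*t + 56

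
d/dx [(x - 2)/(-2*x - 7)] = -11/(2*x + 7)^2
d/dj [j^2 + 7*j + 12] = 2*j + 7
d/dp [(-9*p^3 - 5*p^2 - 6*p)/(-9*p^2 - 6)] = (27*p^4 + 36*p^2 + 20*p + 12)/(3*(9*p^4 + 12*p^2 + 4))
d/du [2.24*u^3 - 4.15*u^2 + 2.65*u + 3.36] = 6.72*u^2 - 8.3*u + 2.65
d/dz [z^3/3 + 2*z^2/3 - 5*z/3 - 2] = z^2 + 4*z/3 - 5/3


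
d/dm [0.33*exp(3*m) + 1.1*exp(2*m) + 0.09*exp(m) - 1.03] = (0.99*exp(2*m) + 2.2*exp(m) + 0.09)*exp(m)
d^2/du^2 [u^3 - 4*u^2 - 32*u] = 6*u - 8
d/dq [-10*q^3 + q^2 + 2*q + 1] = -30*q^2 + 2*q + 2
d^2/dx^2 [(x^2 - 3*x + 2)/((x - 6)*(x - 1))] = 8/(x^3 - 18*x^2 + 108*x - 216)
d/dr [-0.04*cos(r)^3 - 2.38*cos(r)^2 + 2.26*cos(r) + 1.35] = (0.12*cos(r)^2 + 4.76*cos(r) - 2.26)*sin(r)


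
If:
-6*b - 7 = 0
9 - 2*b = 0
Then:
No Solution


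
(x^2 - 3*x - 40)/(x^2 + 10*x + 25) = (x - 8)/(x + 5)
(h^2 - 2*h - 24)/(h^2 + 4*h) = (h - 6)/h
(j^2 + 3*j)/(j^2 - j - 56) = j*(j + 3)/(j^2 - j - 56)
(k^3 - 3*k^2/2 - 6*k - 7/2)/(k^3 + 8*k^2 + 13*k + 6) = (k - 7/2)/(k + 6)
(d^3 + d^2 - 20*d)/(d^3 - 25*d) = (d - 4)/(d - 5)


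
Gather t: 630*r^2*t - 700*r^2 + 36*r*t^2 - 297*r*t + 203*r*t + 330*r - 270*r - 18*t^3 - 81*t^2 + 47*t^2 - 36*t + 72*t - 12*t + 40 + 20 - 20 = -700*r^2 + 60*r - 18*t^3 + t^2*(36*r - 34) + t*(630*r^2 - 94*r + 24) + 40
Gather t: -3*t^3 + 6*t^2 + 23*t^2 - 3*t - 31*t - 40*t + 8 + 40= -3*t^3 + 29*t^2 - 74*t + 48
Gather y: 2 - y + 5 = 7 - y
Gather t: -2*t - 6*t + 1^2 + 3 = 4 - 8*t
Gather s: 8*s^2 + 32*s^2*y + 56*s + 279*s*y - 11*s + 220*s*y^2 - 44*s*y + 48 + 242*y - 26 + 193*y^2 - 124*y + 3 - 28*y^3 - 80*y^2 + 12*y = s^2*(32*y + 8) + s*(220*y^2 + 235*y + 45) - 28*y^3 + 113*y^2 + 130*y + 25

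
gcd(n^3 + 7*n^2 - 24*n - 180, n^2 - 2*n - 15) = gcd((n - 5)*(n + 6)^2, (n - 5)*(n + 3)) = n - 5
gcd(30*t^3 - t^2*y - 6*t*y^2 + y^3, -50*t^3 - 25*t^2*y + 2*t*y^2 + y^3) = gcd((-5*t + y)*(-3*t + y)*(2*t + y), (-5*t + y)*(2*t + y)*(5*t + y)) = -10*t^2 - 3*t*y + y^2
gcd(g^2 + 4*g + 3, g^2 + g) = g + 1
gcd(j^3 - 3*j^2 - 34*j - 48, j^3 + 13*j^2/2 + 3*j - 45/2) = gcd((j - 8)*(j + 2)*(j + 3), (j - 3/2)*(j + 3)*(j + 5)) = j + 3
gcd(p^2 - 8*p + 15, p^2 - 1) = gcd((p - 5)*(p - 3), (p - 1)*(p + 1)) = 1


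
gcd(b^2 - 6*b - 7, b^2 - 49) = b - 7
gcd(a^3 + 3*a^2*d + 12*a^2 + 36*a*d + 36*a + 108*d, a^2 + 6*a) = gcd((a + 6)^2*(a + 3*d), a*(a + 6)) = a + 6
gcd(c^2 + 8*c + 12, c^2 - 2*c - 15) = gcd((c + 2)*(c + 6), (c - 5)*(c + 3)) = 1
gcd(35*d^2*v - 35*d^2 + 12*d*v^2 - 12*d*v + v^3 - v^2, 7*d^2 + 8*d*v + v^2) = 7*d + v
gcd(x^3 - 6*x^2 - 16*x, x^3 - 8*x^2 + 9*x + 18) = 1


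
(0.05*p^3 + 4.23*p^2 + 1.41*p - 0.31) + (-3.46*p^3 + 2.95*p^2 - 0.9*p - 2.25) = -3.41*p^3 + 7.18*p^2 + 0.51*p - 2.56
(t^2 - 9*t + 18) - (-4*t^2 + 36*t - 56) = 5*t^2 - 45*t + 74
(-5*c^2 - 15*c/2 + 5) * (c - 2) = -5*c^3 + 5*c^2/2 + 20*c - 10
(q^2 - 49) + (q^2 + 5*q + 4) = 2*q^2 + 5*q - 45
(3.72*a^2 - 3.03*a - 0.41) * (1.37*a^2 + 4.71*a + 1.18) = 5.0964*a^4 + 13.3701*a^3 - 10.4434*a^2 - 5.5065*a - 0.4838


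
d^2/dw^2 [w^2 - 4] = 2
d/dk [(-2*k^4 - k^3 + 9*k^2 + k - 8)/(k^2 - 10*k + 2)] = (-4*k^5 + 59*k^4 + 4*k^3 - 97*k^2 + 52*k - 78)/(k^4 - 20*k^3 + 104*k^2 - 40*k + 4)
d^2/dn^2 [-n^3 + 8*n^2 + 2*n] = 16 - 6*n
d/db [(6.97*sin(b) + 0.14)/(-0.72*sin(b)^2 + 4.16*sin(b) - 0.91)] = (5.0184*sin(b)^2 + 0.201599999999999*sin(b) - 6.9251)*cos(b)/(0.5184*sin(b)^4 - 5.9904*sin(b)^3 + 18.616*sin(b)^2 - 7.5712*sin(b) + 0.8281)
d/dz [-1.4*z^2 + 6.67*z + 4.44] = 6.67 - 2.8*z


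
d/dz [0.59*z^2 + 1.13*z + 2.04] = 1.18*z + 1.13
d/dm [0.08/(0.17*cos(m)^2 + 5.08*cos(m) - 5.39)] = (0.0272*cos(m) + 0.4064)*sin(m)/(0.17*cos(m)^2 + 5.08*cos(m) - 5.39)^2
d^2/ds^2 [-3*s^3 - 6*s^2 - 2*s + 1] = -18*s - 12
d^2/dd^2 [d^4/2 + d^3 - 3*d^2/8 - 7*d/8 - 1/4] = 6*d^2 + 6*d - 3/4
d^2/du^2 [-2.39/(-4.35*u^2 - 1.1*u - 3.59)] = (-90.44955*u^2 - 22.8723*u + 2.39*(8.7*u + 1.1)*(17.4*u + 2.2) - 74.64687)/(4.35*u^2 + 1.1*u + 3.59)^3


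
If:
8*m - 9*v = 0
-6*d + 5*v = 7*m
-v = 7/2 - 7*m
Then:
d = -161/660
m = 63/110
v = 28/55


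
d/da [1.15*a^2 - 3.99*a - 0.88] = 2.3*a - 3.99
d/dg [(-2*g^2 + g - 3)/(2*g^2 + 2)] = (-g^2 + 2*g + 1)/(2*(g^4 + 2*g^2 + 1))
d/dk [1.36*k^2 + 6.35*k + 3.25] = 2.72*k + 6.35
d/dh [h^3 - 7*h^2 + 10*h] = 3*h^2 - 14*h + 10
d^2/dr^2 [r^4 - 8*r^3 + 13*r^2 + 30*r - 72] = 12*r^2 - 48*r + 26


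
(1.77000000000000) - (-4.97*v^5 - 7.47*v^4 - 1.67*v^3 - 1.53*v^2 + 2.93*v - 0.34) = 4.97*v^5 + 7.47*v^4 + 1.67*v^3 + 1.53*v^2 - 2.93*v + 2.11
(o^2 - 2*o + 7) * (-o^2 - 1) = -o^4 + 2*o^3 - 8*o^2 + 2*o - 7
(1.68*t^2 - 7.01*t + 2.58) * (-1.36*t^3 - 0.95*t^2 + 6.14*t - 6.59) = -2.2848*t^5 + 7.9376*t^4 + 13.4659*t^3 - 56.5636*t^2 + 62.0371*t - 17.0022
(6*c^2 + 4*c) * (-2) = -12*c^2 - 8*c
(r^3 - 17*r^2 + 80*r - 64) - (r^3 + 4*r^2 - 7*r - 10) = -21*r^2 + 87*r - 54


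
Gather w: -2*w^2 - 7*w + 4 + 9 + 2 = -2*w^2 - 7*w + 15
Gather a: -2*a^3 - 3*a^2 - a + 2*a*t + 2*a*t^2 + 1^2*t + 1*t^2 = -2*a^3 - 3*a^2 + a*(2*t^2 + 2*t - 1) + t^2 + t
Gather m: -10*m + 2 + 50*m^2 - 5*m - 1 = 50*m^2 - 15*m + 1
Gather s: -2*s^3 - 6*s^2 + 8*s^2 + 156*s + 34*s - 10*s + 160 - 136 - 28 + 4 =-2*s^3 + 2*s^2 + 180*s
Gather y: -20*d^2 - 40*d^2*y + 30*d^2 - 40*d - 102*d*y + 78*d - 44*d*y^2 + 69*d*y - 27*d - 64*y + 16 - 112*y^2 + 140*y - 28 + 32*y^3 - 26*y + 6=10*d^2 + 11*d + 32*y^3 + y^2*(-44*d - 112) + y*(-40*d^2 - 33*d + 50) - 6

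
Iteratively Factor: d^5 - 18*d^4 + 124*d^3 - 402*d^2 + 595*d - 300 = (d - 4)*(d^4 - 14*d^3 + 68*d^2 - 130*d + 75) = (d - 4)*(d - 3)*(d^3 - 11*d^2 + 35*d - 25) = (d - 4)*(d - 3)*(d - 1)*(d^2 - 10*d + 25) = (d - 5)*(d - 4)*(d - 3)*(d - 1)*(d - 5)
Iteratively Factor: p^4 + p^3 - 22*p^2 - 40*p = (p + 4)*(p^3 - 3*p^2 - 10*p) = (p + 2)*(p + 4)*(p^2 - 5*p) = (p - 5)*(p + 2)*(p + 4)*(p)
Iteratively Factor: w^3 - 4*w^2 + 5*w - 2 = (w - 1)*(w^2 - 3*w + 2) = (w - 1)^2*(w - 2)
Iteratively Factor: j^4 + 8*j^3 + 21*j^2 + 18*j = (j + 2)*(j^3 + 6*j^2 + 9*j) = (j + 2)*(j + 3)*(j^2 + 3*j) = (j + 2)*(j + 3)^2*(j)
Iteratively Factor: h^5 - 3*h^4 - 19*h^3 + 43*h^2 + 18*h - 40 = (h - 5)*(h^4 + 2*h^3 - 9*h^2 - 2*h + 8) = (h - 5)*(h - 2)*(h^3 + 4*h^2 - h - 4) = (h - 5)*(h - 2)*(h - 1)*(h^2 + 5*h + 4) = (h - 5)*(h - 2)*(h - 1)*(h + 4)*(h + 1)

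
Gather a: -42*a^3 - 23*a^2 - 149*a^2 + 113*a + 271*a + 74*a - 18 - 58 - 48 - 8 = -42*a^3 - 172*a^2 + 458*a - 132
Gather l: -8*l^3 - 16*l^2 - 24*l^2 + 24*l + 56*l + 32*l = -8*l^3 - 40*l^2 + 112*l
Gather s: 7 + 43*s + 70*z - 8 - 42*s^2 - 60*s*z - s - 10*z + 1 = -42*s^2 + s*(42 - 60*z) + 60*z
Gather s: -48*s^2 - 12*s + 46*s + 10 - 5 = -48*s^2 + 34*s + 5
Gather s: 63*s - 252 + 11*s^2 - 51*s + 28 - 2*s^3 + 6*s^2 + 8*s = -2*s^3 + 17*s^2 + 20*s - 224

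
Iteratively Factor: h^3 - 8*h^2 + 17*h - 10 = (h - 1)*(h^2 - 7*h + 10) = (h - 2)*(h - 1)*(h - 5)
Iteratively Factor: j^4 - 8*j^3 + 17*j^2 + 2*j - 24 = (j + 1)*(j^3 - 9*j^2 + 26*j - 24) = (j - 2)*(j + 1)*(j^2 - 7*j + 12) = (j - 4)*(j - 2)*(j + 1)*(j - 3)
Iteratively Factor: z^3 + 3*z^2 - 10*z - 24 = (z + 2)*(z^2 + z - 12) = (z + 2)*(z + 4)*(z - 3)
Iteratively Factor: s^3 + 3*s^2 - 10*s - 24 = (s + 2)*(s^2 + s - 12) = (s - 3)*(s + 2)*(s + 4)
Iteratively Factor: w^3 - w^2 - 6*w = (w)*(w^2 - w - 6) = w*(w - 3)*(w + 2)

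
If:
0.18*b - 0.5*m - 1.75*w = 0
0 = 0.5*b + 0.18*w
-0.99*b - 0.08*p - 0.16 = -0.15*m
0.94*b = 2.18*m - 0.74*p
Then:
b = -0.09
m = -0.92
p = -2.60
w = 0.25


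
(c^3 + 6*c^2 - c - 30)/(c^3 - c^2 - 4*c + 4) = (c^2 + 8*c + 15)/(c^2 + c - 2)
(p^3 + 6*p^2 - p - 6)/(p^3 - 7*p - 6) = (p^2 + 5*p - 6)/(p^2 - p - 6)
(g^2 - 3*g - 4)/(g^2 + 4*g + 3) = (g - 4)/(g + 3)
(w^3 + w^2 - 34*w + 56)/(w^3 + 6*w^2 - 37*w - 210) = (w^2 - 6*w + 8)/(w^2 - w - 30)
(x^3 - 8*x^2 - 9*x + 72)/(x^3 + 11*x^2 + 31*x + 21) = (x^2 - 11*x + 24)/(x^2 + 8*x + 7)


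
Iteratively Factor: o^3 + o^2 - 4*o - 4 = (o - 2)*(o^2 + 3*o + 2) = (o - 2)*(o + 1)*(o + 2)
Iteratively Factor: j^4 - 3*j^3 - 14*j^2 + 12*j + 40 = (j + 2)*(j^3 - 5*j^2 - 4*j + 20) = (j - 5)*(j + 2)*(j^2 - 4) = (j - 5)*(j - 2)*(j + 2)*(j + 2)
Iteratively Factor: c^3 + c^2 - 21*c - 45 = (c - 5)*(c^2 + 6*c + 9) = (c - 5)*(c + 3)*(c + 3)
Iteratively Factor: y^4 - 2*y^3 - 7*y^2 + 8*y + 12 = (y - 3)*(y^3 + y^2 - 4*y - 4) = (y - 3)*(y - 2)*(y^2 + 3*y + 2) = (y - 3)*(y - 2)*(y + 2)*(y + 1)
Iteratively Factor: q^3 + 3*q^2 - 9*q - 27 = (q + 3)*(q^2 - 9) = (q + 3)^2*(q - 3)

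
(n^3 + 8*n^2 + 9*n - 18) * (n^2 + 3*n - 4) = n^5 + 11*n^4 + 29*n^3 - 23*n^2 - 90*n + 72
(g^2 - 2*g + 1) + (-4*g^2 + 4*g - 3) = -3*g^2 + 2*g - 2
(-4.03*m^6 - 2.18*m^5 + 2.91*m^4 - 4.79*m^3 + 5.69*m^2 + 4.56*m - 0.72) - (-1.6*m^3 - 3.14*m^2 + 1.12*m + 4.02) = -4.03*m^6 - 2.18*m^5 + 2.91*m^4 - 3.19*m^3 + 8.83*m^2 + 3.44*m - 4.74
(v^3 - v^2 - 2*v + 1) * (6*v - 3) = 6*v^4 - 9*v^3 - 9*v^2 + 12*v - 3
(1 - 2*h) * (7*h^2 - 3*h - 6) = -14*h^3 + 13*h^2 + 9*h - 6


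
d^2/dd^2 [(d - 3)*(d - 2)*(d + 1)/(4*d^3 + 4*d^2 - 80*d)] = (-5*d^6 + 63*d^5 - 201*d^4 + 389*d^3 - 342*d^2 - 360*d + 2400)/(2*d^3*(d^6 + 3*d^5 - 57*d^4 - 119*d^3 + 1140*d^2 + 1200*d - 8000))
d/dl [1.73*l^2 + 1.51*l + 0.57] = 3.46*l + 1.51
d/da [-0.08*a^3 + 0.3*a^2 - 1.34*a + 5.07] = -0.24*a^2 + 0.6*a - 1.34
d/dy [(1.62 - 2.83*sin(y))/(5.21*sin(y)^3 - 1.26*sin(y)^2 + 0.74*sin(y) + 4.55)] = (29.4886*sin(y)^3 - 28.8864*sin(y)^2 + 4.0824*sin(y) - 14.0753)*cos(y)/(27.1441*sin(y)^6 - 13.1292*sin(y)^5 + 9.2984*sin(y)^4 + 45.5462*sin(y)^3 - 10.9184*sin(y)^2 + 6.734*sin(y) + 20.7025)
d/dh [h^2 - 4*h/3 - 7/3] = 2*h - 4/3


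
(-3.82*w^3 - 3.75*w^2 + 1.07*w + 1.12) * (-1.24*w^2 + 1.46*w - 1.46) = 4.7368*w^5 - 0.927199999999999*w^4 - 1.2246*w^3 + 5.6484*w^2 + 0.0730000000000002*w - 1.6352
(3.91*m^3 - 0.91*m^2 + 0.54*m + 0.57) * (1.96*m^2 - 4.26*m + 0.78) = 7.6636*m^5 - 18.4402*m^4 + 7.9848*m^3 - 1.893*m^2 - 2.007*m + 0.4446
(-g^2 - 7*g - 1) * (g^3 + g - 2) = -g^5 - 7*g^4 - 2*g^3 - 5*g^2 + 13*g + 2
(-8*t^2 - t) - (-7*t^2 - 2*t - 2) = -t^2 + t + 2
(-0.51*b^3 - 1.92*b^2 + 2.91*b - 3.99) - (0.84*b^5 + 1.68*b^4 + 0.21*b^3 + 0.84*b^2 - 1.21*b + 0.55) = -0.84*b^5 - 1.68*b^4 - 0.72*b^3 - 2.76*b^2 + 4.12*b - 4.54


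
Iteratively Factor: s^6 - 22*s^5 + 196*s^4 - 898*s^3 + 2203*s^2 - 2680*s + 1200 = (s - 3)*(s^5 - 19*s^4 + 139*s^3 - 481*s^2 + 760*s - 400) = (s - 5)*(s - 3)*(s^4 - 14*s^3 + 69*s^2 - 136*s + 80) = (s - 5)*(s - 4)*(s - 3)*(s^3 - 10*s^2 + 29*s - 20) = (s - 5)^2*(s - 4)*(s - 3)*(s^2 - 5*s + 4) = (s - 5)^2*(s - 4)*(s - 3)*(s - 1)*(s - 4)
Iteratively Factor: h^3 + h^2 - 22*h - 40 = (h + 4)*(h^2 - 3*h - 10) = (h - 5)*(h + 4)*(h + 2)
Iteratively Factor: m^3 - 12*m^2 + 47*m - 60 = (m - 3)*(m^2 - 9*m + 20) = (m - 5)*(m - 3)*(m - 4)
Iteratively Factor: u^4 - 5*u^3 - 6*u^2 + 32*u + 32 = (u + 2)*(u^3 - 7*u^2 + 8*u + 16) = (u - 4)*(u + 2)*(u^2 - 3*u - 4) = (u - 4)^2*(u + 2)*(u + 1)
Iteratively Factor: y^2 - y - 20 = (y - 5)*(y + 4)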